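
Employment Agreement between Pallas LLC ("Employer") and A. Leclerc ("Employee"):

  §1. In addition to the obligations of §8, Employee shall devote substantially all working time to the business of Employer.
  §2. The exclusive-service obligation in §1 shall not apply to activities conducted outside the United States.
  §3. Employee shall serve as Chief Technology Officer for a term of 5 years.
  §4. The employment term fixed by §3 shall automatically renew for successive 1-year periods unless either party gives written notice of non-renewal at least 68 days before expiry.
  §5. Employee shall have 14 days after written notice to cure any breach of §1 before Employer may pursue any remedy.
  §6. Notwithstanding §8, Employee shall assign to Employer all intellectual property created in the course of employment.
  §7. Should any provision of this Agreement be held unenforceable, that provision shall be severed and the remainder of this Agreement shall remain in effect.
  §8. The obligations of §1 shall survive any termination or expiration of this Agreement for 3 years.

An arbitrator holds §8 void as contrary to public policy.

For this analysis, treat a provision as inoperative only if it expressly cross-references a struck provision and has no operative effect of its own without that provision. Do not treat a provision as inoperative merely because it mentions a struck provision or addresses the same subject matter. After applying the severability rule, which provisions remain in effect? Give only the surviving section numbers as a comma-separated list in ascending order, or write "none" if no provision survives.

§8 is struck. Although §1 refers to §8, its operative terms do not depend on §8, so it remains in effect. Although §6 refers to §8, its operative terms do not depend on §8, so it remains in effect. Nothing else in the Agreement is defined by reference to §8. Under the severability clause in §7, the remaining provisions continue in force. §1, §2, §3, §4, §5, §6, and §7 remain in effect.

1, 2, 3, 4, 5, 6, 7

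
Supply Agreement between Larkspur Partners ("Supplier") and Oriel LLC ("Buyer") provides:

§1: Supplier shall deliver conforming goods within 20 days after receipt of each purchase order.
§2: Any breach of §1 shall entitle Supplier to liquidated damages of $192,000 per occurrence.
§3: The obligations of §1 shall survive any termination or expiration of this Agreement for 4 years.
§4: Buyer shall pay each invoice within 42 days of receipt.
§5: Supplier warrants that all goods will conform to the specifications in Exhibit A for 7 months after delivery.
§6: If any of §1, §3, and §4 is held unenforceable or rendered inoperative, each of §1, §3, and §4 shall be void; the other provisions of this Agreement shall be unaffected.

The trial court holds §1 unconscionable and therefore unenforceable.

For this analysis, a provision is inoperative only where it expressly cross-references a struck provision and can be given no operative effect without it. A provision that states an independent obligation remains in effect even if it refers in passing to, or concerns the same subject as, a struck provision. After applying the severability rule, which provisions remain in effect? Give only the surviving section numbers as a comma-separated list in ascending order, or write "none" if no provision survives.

5, 6

§1 is struck. §2 operates only by reference to §1, so it falls with §1. The only function of §3 is the survival period for §1, so it cannot stand once §1 is removed. §6 declares §1, §3, and §4 mutually dependent; since one of them has fallen, all of them are of no effect. That brings down §4 as well. The remainder continues in force under §6. That leaves §5 and §6 in effect.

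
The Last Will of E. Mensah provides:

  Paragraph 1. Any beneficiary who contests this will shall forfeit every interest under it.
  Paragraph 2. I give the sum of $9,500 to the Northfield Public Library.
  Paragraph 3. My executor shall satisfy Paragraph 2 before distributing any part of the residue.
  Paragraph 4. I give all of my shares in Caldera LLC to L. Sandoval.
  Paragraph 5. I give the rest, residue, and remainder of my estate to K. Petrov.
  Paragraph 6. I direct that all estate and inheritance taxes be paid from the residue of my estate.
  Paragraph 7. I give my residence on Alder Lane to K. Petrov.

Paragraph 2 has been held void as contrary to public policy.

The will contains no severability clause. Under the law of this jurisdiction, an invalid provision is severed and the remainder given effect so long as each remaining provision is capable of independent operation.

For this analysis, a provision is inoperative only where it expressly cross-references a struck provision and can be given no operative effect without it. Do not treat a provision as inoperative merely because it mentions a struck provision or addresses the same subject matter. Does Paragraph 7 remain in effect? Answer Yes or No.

Yes

Paragraph 2 is struck. The only function of Paragraph 3 is the priority direction for Paragraph 2, so it cannot stand once Paragraph 2 is removed. With no severability clause, the stated default rule severs what cannot stand and enforces each remaining provision that can operate on its own. Paragraph 1, Paragraph 4, Paragraph 5, Paragraph 6, and Paragraph 7 remain in effect. Paragraph 7 is among the surviving provisions, so the answer is yes.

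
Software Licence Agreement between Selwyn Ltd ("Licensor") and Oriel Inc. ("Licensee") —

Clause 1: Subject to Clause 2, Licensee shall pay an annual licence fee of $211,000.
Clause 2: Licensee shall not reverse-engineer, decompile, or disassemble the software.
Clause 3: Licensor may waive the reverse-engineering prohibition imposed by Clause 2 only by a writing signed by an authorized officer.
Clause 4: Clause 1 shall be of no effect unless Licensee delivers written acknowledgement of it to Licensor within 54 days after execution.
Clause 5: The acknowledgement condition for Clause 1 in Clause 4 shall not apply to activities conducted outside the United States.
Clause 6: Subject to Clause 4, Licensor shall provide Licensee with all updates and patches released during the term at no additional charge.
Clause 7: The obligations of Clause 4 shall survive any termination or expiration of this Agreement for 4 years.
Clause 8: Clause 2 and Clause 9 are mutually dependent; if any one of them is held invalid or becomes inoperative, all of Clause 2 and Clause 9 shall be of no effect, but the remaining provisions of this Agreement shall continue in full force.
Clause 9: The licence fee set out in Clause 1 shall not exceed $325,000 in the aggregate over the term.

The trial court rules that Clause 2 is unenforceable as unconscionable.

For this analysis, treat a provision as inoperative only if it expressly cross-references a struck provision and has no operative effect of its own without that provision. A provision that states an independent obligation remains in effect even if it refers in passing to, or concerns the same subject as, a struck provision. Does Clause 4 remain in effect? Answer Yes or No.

Clause 2 is struck. The only function of Clause 3 is the waiver condition for Clause 2, so it cannot stand once Clause 2 is removed. Although Clause 1 refers to Clause 2, its operative terms do not depend on Clause 2, so it remains in effect. Clause 8 declares Clause 2 and Clause 9 mutually dependent; since one of them has fallen, all of them are of no effect. That brings down Clause 9 as well. The remainder continues in force under Clause 8. That leaves Clause 1, Clause 4, Clause 5, Clause 6, Clause 7, and Clause 8 in effect. Clause 4 is among the surviving provisions, so the answer is yes.

Yes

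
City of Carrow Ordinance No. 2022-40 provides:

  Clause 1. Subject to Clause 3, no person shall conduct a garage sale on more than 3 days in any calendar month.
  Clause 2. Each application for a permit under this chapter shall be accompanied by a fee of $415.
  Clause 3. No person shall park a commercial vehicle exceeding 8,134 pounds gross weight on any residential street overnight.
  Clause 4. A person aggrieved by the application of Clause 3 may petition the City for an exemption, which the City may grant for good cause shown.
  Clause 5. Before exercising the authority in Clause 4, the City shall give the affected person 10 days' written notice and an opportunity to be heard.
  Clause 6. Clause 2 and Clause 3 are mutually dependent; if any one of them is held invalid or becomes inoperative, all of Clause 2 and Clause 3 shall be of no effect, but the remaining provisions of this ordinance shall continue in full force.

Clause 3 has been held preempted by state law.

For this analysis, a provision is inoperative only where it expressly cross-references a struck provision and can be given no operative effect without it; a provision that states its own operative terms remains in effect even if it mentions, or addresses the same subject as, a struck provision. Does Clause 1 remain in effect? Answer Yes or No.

Yes

Clause 3 is struck. Clause 4 merely fixes the exemption procedure for Clause 3; with Clause 3 gone it has nothing to operate on and falls away. Clause 5 has no operative effect of its own apart from Clause 4 and is therefore inoperative. Although Clause 1 refers to Clause 3, its operative terms do not depend on Clause 3, so it remains in effect. Clause 6 declares Clause 2 and Clause 3 mutually dependent; since one of them has fallen, all of them are of no effect. That brings down Clause 2 as well. The remainder continues in force under Clause 6. The provisions still in force are Clause 1 and Clause 6. Clause 1 is among the surviving provisions, so the answer is yes.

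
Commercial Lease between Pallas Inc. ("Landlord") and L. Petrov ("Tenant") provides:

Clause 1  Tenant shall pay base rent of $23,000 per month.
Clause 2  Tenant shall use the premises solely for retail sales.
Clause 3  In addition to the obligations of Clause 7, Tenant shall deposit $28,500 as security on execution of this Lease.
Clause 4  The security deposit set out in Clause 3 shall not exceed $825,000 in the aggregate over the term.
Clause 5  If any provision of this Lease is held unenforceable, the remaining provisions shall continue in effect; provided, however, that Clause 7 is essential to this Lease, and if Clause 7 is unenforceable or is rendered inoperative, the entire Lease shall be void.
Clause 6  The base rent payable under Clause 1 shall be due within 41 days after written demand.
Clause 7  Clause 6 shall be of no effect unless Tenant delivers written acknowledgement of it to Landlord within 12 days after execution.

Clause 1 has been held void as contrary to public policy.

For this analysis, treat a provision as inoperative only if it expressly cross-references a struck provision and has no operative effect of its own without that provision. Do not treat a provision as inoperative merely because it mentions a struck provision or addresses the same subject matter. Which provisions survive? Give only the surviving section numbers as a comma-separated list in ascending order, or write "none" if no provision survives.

none

Clause 1 is struck. Clause 6 has no operative effect of its own apart from Clause 1 and is therefore inoperative. Clause 7 operates only by reference to Clause 6, so it falls with Clause 6. Clause 5 makes Clause 7 an essential term, and Clause 7 has been rendered inoperative by the cascade; under Clause 5, the entire Lease is therefore void. No provision of the Lease survives.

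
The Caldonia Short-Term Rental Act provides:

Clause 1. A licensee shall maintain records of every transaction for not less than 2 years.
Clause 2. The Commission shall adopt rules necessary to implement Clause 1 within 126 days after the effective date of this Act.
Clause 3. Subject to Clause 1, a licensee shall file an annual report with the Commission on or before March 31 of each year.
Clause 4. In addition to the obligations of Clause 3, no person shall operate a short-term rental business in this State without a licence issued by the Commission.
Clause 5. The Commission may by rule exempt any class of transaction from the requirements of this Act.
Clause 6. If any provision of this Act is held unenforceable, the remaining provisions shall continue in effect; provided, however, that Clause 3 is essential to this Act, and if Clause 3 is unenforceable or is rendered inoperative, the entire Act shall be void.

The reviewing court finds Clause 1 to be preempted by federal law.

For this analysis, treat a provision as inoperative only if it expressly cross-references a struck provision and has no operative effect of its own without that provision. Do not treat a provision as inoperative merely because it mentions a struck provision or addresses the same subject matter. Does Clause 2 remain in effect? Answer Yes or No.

Clause 1 is struck. Clause 2 merely fixes the rulemaking mandate for Clause 1; with Clause 1 gone it has nothing to operate on and falls away. Clause 3 mentions Clause 1 but its own obligation stands independently of Clause 1, so Clause 3 is not affected. Clause 6 makes Clause 3 an essential term, but Clause 3 is unaffected, so the severability proviso in Clause 6 preserves the remaining provisions. That leaves Clause 3, Clause 4, Clause 5, and Clause 6 in effect. Clause 2 is among the inoperative provisions, so the answer is no.

No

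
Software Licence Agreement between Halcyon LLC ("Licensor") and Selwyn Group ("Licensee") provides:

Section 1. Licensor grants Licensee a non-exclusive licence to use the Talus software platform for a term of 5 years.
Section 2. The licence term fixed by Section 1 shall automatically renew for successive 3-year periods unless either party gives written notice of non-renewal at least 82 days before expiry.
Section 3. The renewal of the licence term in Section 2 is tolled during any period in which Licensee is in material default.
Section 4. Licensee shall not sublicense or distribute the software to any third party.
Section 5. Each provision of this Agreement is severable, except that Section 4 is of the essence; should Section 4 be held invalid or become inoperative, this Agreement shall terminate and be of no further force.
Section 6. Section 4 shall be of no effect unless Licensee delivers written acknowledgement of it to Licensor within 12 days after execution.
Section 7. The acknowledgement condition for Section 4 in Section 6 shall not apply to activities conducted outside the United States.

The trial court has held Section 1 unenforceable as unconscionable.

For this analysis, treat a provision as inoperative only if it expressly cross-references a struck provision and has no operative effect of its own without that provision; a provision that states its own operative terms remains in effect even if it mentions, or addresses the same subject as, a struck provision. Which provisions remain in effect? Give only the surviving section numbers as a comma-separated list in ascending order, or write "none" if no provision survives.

Section 1 is struck. Section 2 has no operative effect of its own apart from Section 1 and is therefore inoperative. Section 3 does nothing except set the tolling of the renewal of the licence term by reference to Section 2; with Section 2 gone it has no independent effect and is inoperative. Section 5 makes Section 4 an essential term, but Section 4 is unaffected, so the severability proviso in Section 5 preserves the remaining provisions. The provisions still in force are Section 4, Section 5, Section 6, and Section 7.

4, 5, 6, 7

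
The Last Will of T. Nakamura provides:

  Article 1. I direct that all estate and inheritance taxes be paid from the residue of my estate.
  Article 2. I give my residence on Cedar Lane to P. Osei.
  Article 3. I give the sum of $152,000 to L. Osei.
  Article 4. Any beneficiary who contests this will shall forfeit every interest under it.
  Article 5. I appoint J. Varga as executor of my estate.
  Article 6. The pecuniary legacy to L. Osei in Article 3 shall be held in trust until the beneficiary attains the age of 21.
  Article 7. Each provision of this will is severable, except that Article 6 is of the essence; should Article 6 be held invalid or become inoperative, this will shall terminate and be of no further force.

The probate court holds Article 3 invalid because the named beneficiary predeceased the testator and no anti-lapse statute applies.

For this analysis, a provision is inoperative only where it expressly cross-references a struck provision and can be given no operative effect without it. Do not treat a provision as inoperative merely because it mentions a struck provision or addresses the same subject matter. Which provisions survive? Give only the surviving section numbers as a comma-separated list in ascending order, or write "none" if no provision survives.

none

Article 3 is struck. Article 6 merely fixes the trust for Article 3; with Article 3 gone it has nothing to operate on and falls away. Article 7 makes Article 6 an essential term, and Article 6 has been rendered inoperative by the cascade; under Article 7, the entire will is therefore void. No provision of the will survives.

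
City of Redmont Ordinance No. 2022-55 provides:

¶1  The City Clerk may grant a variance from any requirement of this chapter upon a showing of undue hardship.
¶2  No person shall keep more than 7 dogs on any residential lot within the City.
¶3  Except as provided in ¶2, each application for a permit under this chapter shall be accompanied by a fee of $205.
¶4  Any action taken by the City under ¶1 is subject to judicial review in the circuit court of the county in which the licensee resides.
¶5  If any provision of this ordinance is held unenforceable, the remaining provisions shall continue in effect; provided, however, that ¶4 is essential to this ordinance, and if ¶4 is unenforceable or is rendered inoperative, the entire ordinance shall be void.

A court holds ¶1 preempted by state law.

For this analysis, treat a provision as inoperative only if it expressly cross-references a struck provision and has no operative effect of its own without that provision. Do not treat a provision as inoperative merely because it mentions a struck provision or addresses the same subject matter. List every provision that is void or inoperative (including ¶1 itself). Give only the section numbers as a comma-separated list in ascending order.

¶1 is struck. ¶4 has no operative effect of its own apart from ¶1 and is therefore inoperative. ¶5 makes ¶4 an essential term, and ¶4 has been rendered inoperative by the cascade; under ¶5, the entire ordinance is therefore void. No provision of the ordinance survives.

1, 2, 3, 4, 5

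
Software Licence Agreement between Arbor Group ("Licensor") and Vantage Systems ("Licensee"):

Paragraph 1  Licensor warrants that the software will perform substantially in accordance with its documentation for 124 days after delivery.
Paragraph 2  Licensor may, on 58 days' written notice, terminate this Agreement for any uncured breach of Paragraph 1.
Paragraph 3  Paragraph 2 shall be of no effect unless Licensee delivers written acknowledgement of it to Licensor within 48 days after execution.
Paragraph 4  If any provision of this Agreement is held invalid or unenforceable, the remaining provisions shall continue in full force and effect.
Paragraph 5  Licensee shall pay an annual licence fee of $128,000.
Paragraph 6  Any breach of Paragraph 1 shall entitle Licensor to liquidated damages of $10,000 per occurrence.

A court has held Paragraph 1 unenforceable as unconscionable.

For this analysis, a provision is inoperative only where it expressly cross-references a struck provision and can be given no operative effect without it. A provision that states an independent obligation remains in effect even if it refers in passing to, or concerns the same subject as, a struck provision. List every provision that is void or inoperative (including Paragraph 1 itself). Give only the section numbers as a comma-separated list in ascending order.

1, 2, 3, 6

Paragraph 1 is struck. Paragraph 2 merely fixes the termination right for breach of Paragraph 1; with Paragraph 1 gone it has nothing to operate on and falls away. Paragraph 6 does nothing except set the liquidated-damages amount by reference to Paragraph 1; with Paragraph 1 gone it has no independent effect and is inoperative. Paragraph 3 merely fixes the acknowledgement condition for Paragraph 2; with Paragraph 2 gone it has nothing to operate on and falls away. Paragraph 4 is a severability clause and preserves every provision that can still be given independent effect. That leaves Paragraph 4 and Paragraph 5 in effect.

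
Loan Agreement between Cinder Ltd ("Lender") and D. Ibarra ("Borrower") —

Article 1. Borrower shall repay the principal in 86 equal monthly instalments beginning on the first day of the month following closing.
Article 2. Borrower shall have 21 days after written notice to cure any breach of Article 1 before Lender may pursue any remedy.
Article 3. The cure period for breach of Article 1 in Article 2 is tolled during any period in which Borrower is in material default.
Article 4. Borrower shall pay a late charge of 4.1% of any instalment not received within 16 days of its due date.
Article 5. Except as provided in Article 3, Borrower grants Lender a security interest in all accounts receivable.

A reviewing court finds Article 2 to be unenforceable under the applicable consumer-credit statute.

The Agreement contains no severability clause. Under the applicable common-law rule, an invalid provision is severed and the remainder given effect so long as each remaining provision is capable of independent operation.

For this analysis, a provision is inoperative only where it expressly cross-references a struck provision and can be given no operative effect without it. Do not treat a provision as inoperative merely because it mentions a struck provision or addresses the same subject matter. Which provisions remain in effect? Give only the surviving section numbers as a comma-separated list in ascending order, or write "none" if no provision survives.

1, 4, 5

Article 2 is struck. Article 3 operates only by reference to Article 2, so it falls with Article 2. Article 5 mentions Article 3 but its own obligation stands independently of Article 3, so Article 5 is not affected. With no severability clause, the stated default rule severs what cannot stand and enforces each remaining provision that can operate on its own. Article 1, Article 4, and Article 5 remain in effect.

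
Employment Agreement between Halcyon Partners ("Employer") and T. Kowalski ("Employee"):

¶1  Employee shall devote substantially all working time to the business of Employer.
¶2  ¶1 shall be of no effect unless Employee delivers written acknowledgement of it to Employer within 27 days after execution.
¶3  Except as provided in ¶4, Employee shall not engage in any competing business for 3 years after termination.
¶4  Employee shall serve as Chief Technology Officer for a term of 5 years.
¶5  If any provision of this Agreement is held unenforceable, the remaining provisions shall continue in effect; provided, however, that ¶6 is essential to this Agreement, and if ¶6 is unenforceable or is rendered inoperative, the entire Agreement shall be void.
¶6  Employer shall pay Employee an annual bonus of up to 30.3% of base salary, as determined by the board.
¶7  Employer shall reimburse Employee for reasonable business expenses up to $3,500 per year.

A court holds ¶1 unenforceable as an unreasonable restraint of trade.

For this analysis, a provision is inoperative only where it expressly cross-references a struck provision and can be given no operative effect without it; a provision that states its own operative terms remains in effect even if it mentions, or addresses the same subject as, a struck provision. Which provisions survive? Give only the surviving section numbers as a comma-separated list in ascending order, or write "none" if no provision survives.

3, 4, 5, 6, 7

¶1 is struck. The only function of ¶2 is the acknowledgement condition for ¶1, so it cannot stand once ¶1 is removed. ¶5 makes ¶6 an essential term, but ¶6 is unaffected, so the severability proviso in ¶5 preserves the remaining provisions. That leaves ¶3, ¶4, ¶5, ¶6, and ¶7 in effect.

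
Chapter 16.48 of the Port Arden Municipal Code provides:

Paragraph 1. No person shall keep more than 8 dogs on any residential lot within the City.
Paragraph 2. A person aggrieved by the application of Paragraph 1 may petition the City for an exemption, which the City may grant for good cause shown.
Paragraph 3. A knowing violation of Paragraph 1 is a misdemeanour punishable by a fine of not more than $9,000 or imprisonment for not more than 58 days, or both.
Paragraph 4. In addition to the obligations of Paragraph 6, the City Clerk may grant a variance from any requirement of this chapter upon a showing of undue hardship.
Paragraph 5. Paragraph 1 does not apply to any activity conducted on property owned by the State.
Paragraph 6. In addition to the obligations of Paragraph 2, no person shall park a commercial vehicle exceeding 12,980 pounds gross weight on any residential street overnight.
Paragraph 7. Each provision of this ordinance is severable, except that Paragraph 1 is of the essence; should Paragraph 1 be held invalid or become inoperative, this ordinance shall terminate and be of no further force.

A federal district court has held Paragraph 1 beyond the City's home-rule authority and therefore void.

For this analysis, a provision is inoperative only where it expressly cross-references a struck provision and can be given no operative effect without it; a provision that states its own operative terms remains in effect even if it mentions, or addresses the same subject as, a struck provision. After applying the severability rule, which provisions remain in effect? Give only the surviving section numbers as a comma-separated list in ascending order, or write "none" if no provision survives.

Paragraph 1 is struck. The only function of Paragraph 2 is the exemption procedure for Paragraph 1, so it cannot stand once Paragraph 1 is removed. Paragraph 3 has no operative effect of its own apart from Paragraph 1 and is therefore inoperative. The only function of Paragraph 5 is the public-property exemption from Paragraph 1, so it cannot stand once Paragraph 1 is removed. Paragraph 7 makes Paragraph 1 an essential term, and Paragraph 1 is the provision held invalid; under Paragraph 7, the entire ordinance is therefore void. No provision of the ordinance survives.

none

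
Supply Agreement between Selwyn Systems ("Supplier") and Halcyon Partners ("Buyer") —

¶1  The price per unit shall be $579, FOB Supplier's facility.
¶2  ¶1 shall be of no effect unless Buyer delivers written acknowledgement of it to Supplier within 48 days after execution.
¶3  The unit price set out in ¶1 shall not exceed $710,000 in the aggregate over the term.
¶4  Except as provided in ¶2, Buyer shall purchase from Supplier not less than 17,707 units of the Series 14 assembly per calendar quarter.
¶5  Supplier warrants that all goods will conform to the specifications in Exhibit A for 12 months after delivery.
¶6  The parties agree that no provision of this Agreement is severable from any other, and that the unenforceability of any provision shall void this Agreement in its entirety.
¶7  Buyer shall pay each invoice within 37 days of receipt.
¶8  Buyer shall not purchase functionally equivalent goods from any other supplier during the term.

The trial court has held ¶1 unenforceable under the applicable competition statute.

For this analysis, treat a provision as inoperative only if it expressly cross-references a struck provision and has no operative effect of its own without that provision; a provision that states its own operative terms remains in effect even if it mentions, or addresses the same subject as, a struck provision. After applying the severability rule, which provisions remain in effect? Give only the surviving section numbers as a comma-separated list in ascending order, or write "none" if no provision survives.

¶1 is struck. The only function of ¶2 is the acknowledgement condition for ¶1, so it cannot stand once ¶1 is removed. The whole of ¶3 is the aggregate cap on the unit price, defined by reference to ¶1, so ¶3 cannot stand once ¶1 is removed. ¶6 provides that the Agreement is not severable, so the invalidity of any one provision voids the entire Agreement. No provision of the Agreement survives.

none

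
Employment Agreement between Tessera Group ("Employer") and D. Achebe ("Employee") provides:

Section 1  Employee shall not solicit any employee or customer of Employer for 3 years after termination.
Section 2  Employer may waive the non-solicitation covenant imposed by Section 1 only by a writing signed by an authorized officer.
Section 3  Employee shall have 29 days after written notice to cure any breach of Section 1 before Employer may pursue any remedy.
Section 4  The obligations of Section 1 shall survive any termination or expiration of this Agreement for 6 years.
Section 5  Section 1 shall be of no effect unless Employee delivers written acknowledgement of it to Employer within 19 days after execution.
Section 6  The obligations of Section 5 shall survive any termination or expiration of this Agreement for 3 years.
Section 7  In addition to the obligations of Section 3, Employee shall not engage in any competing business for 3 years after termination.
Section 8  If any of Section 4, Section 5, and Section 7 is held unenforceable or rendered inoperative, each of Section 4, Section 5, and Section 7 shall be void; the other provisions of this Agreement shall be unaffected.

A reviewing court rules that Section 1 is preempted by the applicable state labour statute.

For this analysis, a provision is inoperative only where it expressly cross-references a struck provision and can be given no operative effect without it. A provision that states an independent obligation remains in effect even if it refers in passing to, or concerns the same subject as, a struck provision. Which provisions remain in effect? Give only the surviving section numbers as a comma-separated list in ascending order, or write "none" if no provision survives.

Section 1 is struck. The only function of Section 2 is the waiver condition for Section 1, so it cannot stand once Section 1 is removed. The only function of Section 3 is the cure period for breach of Section 1, so it cannot stand once Section 1 is removed. Section 4 merely fixes the survival period for Section 1; with Section 1 gone it has nothing to operate on and falls away. The only function of Section 5 is the acknowledgement condition for Section 1, so it cannot stand once Section 1 is removed. Section 6 merely fixes the survival period for Section 5; with Section 5 gone it has nothing to operate on and falls away. Section 8 declares Section 4, Section 5, and Section 7 mutually dependent; since one of them has fallen, all of them are of no effect. That brings down Section 7 as well. The remainder continues in force under Section 8. Only Section 8 remains in effect.

8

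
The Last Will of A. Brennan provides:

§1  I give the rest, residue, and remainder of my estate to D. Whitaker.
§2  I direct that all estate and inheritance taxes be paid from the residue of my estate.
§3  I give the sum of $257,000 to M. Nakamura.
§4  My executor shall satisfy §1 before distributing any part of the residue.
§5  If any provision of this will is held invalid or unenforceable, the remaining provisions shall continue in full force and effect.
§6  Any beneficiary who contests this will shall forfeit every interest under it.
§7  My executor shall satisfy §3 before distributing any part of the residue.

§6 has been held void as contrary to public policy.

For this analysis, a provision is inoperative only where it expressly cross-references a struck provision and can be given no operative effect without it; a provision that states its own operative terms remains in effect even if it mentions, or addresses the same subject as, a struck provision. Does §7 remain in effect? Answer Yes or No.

§6 is struck. No other provision's operative terms depend on §6. Under the severability clause in §5, the remaining provisions continue in force. §1, §2, §3, §4, §5, and §7 remain in effect. §7 is among the surviving provisions, so the answer is yes.

Yes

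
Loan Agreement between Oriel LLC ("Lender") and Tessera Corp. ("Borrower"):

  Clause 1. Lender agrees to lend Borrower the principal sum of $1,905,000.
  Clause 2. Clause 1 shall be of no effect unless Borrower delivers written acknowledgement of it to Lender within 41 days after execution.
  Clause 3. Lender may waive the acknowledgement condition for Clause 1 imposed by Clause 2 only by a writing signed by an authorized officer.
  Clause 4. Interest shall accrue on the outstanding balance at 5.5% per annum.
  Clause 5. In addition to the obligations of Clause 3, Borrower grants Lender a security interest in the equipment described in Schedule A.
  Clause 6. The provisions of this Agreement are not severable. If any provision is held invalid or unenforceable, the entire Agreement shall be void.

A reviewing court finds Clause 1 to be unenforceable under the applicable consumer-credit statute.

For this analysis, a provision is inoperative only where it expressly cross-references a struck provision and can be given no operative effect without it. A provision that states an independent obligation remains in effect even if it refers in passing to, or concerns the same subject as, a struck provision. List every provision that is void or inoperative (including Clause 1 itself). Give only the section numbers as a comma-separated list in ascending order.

1, 2, 3, 4, 5, 6

Clause 1 is struck. Clause 2 has no operative effect of its own apart from Clause 1 and is therefore inoperative. Clause 3 has no operative effect of its own apart from Clause 2 and is therefore inoperative. Clause 6 provides that the Agreement is not severable, so the invalidity of any one provision voids the entire Agreement. No provision of the Agreement survives.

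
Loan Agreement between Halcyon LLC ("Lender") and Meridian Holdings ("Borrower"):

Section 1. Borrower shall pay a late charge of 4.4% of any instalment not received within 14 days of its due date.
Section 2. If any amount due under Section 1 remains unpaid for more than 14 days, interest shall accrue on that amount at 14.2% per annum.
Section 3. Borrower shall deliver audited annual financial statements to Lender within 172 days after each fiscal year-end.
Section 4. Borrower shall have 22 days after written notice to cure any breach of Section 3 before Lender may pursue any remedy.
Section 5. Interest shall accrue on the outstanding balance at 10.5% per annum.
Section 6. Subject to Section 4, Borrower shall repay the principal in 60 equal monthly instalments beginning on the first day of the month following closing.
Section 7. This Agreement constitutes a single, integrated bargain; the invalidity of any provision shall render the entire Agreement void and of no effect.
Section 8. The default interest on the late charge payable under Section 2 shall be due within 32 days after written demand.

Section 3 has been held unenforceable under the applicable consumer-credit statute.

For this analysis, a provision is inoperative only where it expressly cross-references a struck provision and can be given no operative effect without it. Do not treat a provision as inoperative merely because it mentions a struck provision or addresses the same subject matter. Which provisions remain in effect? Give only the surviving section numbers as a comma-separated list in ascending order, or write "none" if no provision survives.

Section 3 is struck. The only function of Section 4 is the cure period for breach of Section 3, so it cannot stand once Section 3 is removed. Section 7 provides that the Agreement is not severable, so the invalidity of any one provision voids the entire Agreement. No provision of the Agreement survives.

none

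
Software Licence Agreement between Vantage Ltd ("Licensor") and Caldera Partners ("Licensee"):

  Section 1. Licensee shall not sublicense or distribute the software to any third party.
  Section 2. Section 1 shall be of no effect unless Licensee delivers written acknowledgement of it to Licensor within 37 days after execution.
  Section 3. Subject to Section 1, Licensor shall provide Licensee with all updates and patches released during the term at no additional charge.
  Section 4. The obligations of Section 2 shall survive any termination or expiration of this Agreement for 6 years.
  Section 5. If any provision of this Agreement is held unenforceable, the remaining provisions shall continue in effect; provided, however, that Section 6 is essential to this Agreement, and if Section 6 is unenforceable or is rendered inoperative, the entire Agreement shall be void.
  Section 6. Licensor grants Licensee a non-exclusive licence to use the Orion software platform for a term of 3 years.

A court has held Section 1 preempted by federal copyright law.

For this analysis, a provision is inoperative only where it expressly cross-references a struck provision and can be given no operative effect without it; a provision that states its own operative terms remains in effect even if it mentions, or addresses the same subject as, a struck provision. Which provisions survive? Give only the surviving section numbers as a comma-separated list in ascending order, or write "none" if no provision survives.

3, 5, 6

Section 1 is struck. Section 2 merely fixes the acknowledgement condition for Section 1; with Section 1 gone it has nothing to operate on and falls away. Section 4 operates only by reference to Section 2, so it falls with Section 2. Section 3 mentions Section 1 but its own obligation stands independently of Section 1, so Section 3 is not affected. Section 5 makes Section 6 an essential term, but Section 6 is unaffected, so the severability proviso in Section 5 preserves the remaining provisions. That leaves Section 3, Section 5, and Section 6 in effect.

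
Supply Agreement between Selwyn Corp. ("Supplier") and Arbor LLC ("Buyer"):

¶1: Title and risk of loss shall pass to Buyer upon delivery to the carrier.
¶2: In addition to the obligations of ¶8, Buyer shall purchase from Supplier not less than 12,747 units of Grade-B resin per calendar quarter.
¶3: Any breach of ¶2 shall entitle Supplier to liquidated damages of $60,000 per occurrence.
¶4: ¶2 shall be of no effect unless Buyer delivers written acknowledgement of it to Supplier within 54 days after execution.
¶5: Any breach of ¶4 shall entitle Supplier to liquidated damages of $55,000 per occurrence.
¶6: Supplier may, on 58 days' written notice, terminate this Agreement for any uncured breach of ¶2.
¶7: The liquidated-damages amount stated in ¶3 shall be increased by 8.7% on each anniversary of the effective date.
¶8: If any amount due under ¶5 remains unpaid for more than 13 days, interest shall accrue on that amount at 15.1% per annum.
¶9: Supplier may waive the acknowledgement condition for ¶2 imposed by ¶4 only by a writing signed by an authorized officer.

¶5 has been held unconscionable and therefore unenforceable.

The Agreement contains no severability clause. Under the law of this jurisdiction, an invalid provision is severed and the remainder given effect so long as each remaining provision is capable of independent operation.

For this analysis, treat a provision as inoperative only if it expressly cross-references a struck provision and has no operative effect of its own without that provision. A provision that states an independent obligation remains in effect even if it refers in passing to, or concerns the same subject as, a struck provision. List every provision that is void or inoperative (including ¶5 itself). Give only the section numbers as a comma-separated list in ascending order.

¶5 is struck. The whole of ¶8 is the default interest on the liquidated-damages amount, defined by reference to ¶5, so ¶8 cannot stand once ¶5 is removed. ¶2 mentions ¶8 but its own obligation stands independently of ¶8, so ¶2 is not affected. Under the stated default rule, only provisions that cannot operate independently fall away; the rest are enforced. ¶1, ¶2, ¶3, ¶4, ¶6, ¶7, and ¶9 remain in effect.

5, 8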